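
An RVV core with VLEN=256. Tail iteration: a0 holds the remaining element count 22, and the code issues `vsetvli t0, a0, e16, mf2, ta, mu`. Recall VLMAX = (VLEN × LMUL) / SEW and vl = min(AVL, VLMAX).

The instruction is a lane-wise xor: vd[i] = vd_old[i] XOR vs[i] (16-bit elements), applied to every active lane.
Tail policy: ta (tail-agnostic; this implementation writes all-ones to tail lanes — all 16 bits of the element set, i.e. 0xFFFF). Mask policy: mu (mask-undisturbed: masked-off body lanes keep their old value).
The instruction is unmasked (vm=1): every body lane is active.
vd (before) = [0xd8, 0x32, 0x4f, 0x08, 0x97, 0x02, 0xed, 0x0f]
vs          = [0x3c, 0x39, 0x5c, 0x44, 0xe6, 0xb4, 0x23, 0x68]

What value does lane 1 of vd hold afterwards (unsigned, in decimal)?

VLMAX = (256 × 1/2) / 16 = 8 lanes
AVL=22 > VLMAX=8, so vl = 8
vd[0] xor(0xd8,0x3c) -> 0xe4
vd[1] xor(0x32,0x39) -> 0x0b
vd[2] xor(0x4f,0x5c) -> 0x13
vd[3] xor(0x08,0x44) -> 0x4c
vd[4] xor(0x97,0xe6) -> 0x71
vd[5] xor(0x02,0xb4) -> 0xb6
vd[6] xor(0xed,0x23) -> 0xce
vd[7] xor(0x0f,0x68) -> 0x67

vd[1] = 11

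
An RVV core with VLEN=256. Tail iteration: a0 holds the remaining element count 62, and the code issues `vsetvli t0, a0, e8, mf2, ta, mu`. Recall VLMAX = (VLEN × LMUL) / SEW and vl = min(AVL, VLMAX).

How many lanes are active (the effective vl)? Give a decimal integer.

vl = 16

VLMAX = VLEN×LMUL/SEW = 256×1/2/8 = 16
vl = min(AVL, VLMAX) = min(62, 16) = 16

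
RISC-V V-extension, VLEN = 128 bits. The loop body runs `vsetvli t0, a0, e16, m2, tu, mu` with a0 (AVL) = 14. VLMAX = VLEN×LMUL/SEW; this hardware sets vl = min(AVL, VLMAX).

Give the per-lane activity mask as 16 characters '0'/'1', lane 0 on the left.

lanes per group: 128·2/16 = 16
vl ← min(14, 16) = 14
bits (lane 0 leftmost): 1111111111111100

predicate = 1111111111111100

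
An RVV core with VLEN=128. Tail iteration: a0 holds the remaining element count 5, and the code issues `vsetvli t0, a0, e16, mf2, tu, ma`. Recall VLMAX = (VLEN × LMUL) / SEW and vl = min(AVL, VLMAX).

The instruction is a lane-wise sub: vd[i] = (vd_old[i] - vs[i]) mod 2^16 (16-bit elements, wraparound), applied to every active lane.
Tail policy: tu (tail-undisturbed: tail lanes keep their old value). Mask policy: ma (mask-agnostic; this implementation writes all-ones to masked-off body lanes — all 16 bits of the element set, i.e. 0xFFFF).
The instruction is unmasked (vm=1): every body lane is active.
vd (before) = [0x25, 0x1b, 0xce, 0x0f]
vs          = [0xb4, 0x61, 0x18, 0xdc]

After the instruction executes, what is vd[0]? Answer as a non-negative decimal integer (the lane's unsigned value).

VLMAX = VLEN×LMUL/SEW = 128×1/2/16 = 4
vl ← min(5, 4) = 4
[0] sub(0x25,0xb4) = 0xff71
[1] sub(0x1b,0x61) = 0xffba
[2] sub(0xce,0x18) = 0xb6
[3] sub(0x0f,0xdc) = 0xff33

vd[0] = 65393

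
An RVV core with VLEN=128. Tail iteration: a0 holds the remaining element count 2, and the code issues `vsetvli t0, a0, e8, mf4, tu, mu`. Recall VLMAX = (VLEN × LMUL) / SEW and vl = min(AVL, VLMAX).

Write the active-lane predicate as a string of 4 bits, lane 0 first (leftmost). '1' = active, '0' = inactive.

lanes per group: 128·1/4/8 = 4
AVL=2 ≤ VLMAX=4, so vl = 2
bits (lane 0 leftmost): 1100

predicate = 1100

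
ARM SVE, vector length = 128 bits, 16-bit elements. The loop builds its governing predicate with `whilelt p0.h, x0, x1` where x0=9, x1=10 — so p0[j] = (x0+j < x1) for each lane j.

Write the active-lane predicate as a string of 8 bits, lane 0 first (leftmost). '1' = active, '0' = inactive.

predicate = 10000000

lane count: 128 div 16 = 8
p0[j] = (9+j < 10); true for j=0..0 → 1 lanes set
bits (lane 0 leftmost): 10000000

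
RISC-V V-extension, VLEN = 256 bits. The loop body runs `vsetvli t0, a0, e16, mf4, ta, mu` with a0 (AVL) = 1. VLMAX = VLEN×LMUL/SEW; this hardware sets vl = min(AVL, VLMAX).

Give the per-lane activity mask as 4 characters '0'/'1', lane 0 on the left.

lanes per group: 256·1/4/16 = 4
AVL=1 ≤ VLMAX=4, so vl = 1
bits (lane 0 leftmost): 1000

predicate = 1000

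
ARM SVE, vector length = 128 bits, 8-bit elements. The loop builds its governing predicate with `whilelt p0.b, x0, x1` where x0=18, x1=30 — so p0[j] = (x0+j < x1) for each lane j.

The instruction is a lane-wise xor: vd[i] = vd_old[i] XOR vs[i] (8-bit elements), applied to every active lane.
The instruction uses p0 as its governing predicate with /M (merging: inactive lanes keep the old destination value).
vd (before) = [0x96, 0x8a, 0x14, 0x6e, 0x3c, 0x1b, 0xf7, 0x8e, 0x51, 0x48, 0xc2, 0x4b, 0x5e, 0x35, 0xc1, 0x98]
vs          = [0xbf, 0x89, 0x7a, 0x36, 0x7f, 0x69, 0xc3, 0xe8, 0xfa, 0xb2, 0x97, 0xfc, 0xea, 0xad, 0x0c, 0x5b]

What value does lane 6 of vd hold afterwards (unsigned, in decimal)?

vd[6] = 52

register lanes = 128/8 = 16
p0[j] = (18+j < 30); true for j=0..11 → 12 lanes set
lane  0: xor(0x96,0xbf) ⇒ 0x29
lane  1: xor(0x8a,0x89) ⇒ 0x03
lane  2: xor(0x14,0x7a) ⇒ 0x6e
lane  3: xor(0x6e,0x36) ⇒ 0x58
lane  4: xor(0x3c,0x7f) ⇒ 0x43
lane  5: xor(0x1b,0x69) ⇒ 0x72
lane  6: xor(0xf7,0xc3) ⇒ 0x34
lane  7: xor(0x8e,0xe8) ⇒ 0x66
lane  8: xor(0x51,0xfa) ⇒ 0xab
lane  9: xor(0x48,0xb2) ⇒ 0xfa
lane 10: xor(0xc2,0x97) ⇒ 0x55
lane 11: xor(0x4b,0xfc) ⇒ 0xb7
lane 12: tail/keep ⇒ 0x5e
lane 13: tail/keep ⇒ 0x35
lane 14: tail/keep ⇒ 0xc1
lane 15: tail/keep ⇒ 0x98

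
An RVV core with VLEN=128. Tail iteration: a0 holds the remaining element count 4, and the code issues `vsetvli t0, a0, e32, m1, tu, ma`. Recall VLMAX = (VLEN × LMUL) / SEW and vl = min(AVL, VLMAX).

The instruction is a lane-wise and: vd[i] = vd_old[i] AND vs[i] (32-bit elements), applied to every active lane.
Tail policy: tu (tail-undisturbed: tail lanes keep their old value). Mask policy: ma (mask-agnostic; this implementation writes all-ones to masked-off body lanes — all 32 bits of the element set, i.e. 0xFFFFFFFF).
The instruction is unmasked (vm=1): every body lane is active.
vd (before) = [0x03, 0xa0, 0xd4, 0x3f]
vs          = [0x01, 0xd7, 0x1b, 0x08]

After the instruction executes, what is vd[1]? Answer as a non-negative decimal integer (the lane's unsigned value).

VLMAX = VLEN×LMUL/SEW = 128×1/32 = 4
AVL=4 ≤ VLMAX=4, so vl = 4
[0] and(0x03,0x01) = 0x01
[1] and(0xa0,0xd7) = 0x80
[2] and(0xd4,0x1b) = 0x10
[3] and(0x3f,0x08) = 0x08

vd[1] = 128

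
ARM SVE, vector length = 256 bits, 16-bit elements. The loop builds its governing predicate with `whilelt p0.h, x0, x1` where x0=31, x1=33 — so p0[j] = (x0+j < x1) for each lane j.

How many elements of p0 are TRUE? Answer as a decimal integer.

vl = 2

register lanes = 256/16 = 16
p0[j] = (31+j < 33); true for j=0..1 → 2 lanes set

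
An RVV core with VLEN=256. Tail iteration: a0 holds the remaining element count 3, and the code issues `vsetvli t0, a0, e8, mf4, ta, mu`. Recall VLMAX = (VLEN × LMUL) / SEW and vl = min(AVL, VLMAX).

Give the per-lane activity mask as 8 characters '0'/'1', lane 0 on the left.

predicate = 11100000

lanes per group: 256·1/4/8 = 8
vl ← min(3, 8) = 3
bits (lane 0 leftmost): 11100000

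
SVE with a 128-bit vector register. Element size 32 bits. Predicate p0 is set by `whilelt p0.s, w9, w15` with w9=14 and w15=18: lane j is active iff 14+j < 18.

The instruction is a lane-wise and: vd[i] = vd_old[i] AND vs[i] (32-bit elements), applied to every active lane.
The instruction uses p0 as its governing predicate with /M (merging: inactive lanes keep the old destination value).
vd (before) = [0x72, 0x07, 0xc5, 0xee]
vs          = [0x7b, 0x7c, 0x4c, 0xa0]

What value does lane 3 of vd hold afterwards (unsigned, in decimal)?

lane count: 128 div 32 = 4
p0[j] = (14+j < 18); true for j=0..3 → 4 lanes set
  i=0: and(0x72,0x7b) → 114
  i=1: and(0x07,0x7c) → 4
  i=2: and(0xc5,0x4c) → 68
  i=3: and(0xee,0xa0) → 160

vd[3] = 160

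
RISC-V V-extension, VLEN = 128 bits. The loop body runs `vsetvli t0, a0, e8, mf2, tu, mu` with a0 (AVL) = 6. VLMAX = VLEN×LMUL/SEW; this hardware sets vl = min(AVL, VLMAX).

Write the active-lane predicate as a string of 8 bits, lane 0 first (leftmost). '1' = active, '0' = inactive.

VLMAX = VLEN×LMUL/SEW = 128×1/2/8 = 8
AVL=6 ≤ VLMAX=8, so vl = 6
bits (lane 0 leftmost): 11111100

predicate = 11111100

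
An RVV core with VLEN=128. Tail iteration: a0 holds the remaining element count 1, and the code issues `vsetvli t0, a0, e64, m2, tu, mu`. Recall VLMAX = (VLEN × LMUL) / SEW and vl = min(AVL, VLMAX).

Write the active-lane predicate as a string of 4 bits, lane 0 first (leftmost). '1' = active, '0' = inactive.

predicate = 1000

VLMAX = VLEN×LMUL/SEW = 128×2/64 = 4
AVL=1 ≤ VLMAX=4, so vl = 1
bits (lane 0 leftmost): 1000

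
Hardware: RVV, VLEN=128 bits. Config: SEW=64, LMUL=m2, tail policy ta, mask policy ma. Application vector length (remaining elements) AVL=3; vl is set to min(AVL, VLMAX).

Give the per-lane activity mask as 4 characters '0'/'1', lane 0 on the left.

predicate = 1110

lanes per group: 128·2/64 = 4
AVL=3 ≤ VLMAX=4, so vl = 3
bits (lane 0 leftmost): 1110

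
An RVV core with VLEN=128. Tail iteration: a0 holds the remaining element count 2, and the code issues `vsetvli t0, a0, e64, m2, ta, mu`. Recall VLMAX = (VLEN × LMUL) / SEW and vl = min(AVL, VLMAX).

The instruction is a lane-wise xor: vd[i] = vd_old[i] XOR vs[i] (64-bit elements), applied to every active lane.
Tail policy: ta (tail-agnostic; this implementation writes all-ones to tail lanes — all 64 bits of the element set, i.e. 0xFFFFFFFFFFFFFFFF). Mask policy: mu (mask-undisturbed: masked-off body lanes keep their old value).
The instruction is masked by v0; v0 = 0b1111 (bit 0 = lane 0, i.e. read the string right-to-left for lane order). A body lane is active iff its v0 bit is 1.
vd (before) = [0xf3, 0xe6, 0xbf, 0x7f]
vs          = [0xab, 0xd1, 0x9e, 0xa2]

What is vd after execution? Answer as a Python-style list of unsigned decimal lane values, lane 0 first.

vd = [88, 55, 18446744073709551615, 18446744073709551615]

VLMAX = VLEN×LMUL/SEW = 128×2/64 = 4
AVL=2 ≤ VLMAX=4, so vl = 2
lane  0: xor(0xf3,0xab) ⇒ 0x58
lane  1: xor(0xe6,0xd1) ⇒ 0x37
lane  2: tail/ones ⇒ 0xffffffffffffffff
lane  3: tail/ones ⇒ 0xffffffffffffffff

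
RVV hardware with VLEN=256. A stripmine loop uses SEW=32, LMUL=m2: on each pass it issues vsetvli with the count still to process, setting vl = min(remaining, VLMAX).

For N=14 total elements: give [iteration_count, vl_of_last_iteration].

VLMAX = VLEN×LMUL/SEW = 256×2/32 = 16
N=14: ⌈14/16⌉ = 1 iters; last vl = 14 − 0×16 = 14

[iterations, last_vl] = [1, 14]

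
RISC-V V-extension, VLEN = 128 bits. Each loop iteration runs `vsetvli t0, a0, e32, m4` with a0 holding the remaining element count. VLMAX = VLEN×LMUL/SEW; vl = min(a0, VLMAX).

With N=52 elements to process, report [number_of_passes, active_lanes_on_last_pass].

VLMAX = (128 × 4) / 32 = 16 lanes
iterations = ceil(52/16) = 4; final-pass vl = 4

[iterations, last_vl] = [4, 4]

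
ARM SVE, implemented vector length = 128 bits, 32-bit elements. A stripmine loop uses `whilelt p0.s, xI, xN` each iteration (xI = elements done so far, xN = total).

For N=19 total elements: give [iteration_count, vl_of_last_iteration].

[iterations, last_vl] = [5, 3]

register lanes = 128/32 = 4
iterations = ceil(19/4) = 5; final-pass vl = 3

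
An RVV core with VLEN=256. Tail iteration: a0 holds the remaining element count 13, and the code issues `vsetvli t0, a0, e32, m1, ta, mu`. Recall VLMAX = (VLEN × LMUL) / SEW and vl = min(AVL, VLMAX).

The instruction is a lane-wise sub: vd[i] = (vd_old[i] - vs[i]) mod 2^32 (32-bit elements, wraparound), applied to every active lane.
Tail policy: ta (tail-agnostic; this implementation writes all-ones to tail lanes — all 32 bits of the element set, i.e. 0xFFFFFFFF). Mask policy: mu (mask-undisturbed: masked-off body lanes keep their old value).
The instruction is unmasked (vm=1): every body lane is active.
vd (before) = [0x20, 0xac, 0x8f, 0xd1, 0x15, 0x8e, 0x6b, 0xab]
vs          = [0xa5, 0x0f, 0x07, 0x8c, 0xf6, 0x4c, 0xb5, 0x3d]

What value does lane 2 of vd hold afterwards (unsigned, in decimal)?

VLMAX = VLEN×LMUL/SEW = 256×1/32 = 8
vl = min(AVL, VLMAX) = min(13, 8) = 8
  i=0: sub(0x20,0xa5) → 4294967163
  i=1: sub(0xac,0x0f) → 157
  i=2: sub(0x8f,0x07) → 136
  i=3: sub(0xd1,0x8c) → 69
  i=4: sub(0x15,0xf6) → 4294967071
  i=5: sub(0x8e,0x4c) → 66
  i=6: sub(0x6b,0xb5) → 4294967222
  i=7: sub(0xab,0x3d) → 110

vd[2] = 136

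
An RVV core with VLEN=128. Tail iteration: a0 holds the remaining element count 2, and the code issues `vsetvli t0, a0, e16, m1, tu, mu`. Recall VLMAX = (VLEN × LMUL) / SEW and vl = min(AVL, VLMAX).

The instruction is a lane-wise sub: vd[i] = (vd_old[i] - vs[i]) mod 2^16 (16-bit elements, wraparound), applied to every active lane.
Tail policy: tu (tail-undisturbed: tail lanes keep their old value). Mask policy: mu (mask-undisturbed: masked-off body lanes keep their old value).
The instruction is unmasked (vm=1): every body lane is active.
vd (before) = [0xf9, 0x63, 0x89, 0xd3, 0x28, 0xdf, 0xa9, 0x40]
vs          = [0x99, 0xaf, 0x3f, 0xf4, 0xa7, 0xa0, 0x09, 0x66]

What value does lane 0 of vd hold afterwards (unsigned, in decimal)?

VLMAX = VLEN×LMUL/SEW = 128×1/16 = 8
AVL=2 ≤ VLMAX=8, so vl = 2
  i=0: sub(0xf9,0x99) → 96
  i=1: sub(0x63,0xaf) → 65460
  i=2: tail/keep → 137
  i=3: tail/keep → 211
  i=4: tail/keep → 40
  i=5: tail/keep → 223
  i=6: tail/keep → 169
  i=7: tail/keep → 64

vd[0] = 96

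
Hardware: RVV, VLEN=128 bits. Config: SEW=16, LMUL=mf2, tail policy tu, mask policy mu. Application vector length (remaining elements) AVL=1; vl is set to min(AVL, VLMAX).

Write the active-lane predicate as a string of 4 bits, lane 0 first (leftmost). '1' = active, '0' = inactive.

VLMAX = (128 × 1/2) / 16 = 4 lanes
AVL=1 ≤ VLMAX=4, so vl = 1
bits (lane 0 leftmost): 1000

predicate = 1000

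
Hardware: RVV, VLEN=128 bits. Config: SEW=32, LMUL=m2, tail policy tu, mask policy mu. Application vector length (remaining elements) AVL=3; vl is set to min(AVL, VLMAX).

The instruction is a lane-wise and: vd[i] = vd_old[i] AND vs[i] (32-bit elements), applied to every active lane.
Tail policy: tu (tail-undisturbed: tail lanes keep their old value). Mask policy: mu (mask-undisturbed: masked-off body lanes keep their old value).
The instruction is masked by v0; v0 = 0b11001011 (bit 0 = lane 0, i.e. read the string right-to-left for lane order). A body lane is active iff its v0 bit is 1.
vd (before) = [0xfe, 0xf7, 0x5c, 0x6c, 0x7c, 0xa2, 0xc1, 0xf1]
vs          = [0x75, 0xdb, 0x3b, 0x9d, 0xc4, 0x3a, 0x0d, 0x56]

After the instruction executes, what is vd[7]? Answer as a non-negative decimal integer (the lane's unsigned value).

lanes per group: 128·2/32 = 8
vl = min(AVL, VLMAX) = min(3, 8) = 3
vd[0] and(0xfe,0x75) -> 0x74
vd[1] and(0xf7,0xdb) -> 0xd3
vd[2] mask-off/keep -> 0x5c
vd[3] tail/keep -> 0x6c
vd[4] tail/keep -> 0x7c
vd[5] tail/keep -> 0xa2
vd[6] tail/keep -> 0xc1
vd[7] tail/keep -> 0xf1

vd[7] = 241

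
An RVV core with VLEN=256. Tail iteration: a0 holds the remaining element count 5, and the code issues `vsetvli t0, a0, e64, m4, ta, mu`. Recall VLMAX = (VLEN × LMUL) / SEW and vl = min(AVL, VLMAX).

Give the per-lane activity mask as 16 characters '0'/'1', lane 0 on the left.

predicate = 1111100000000000

VLMAX = (256 × 4) / 64 = 16 lanes
vl = min(AVL, VLMAX) = min(5, 16) = 5
bits (lane 0 leftmost): 1111100000000000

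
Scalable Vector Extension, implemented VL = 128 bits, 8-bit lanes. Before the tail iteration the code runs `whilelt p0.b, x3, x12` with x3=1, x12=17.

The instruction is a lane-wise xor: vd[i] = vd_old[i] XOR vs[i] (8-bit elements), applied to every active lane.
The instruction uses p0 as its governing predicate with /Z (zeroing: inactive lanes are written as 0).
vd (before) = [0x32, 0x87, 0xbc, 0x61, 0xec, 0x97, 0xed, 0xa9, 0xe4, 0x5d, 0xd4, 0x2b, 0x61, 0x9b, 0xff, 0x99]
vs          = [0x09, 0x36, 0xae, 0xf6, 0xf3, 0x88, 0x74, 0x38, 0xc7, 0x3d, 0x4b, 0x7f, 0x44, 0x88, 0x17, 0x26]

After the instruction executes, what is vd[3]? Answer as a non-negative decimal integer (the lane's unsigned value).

lane count: 128 div 8 = 16
p0[j] = (1+j < 17); true for j=0..15 → 16 lanes set
  i=0: xor(0x32,0x09) → 59
  i=1: xor(0x87,0x36) → 177
  i=2: xor(0xbc,0xae) → 18
  i=3: xor(0x61,0xf6) → 151
  i=4: xor(0xec,0xf3) → 31
  i=5: xor(0x97,0x88) → 31
  i=6: xor(0xed,0x74) → 153
  i=7: xor(0xa9,0x38) → 145
  i=8: xor(0xe4,0xc7) → 35
  i=9: xor(0x5d,0x3d) → 96
  i=10: xor(0xd4,0x4b) → 159
  i=11: xor(0x2b,0x7f) → 84
  i=12: xor(0x61,0x44) → 37
  i=13: xor(0x9b,0x88) → 19
  i=14: xor(0xff,0x17) → 232
  i=15: xor(0x99,0x26) → 191

vd[3] = 151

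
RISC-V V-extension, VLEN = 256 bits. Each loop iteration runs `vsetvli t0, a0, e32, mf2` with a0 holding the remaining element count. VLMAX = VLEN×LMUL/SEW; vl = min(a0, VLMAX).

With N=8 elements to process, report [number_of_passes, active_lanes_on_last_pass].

[iterations, last_vl] = [2, 4]

lanes per group: 256·1/2/32 = 4
N=8: ⌈8/4⌉ = 2 iters; last vl = 8 − 1×4 = 4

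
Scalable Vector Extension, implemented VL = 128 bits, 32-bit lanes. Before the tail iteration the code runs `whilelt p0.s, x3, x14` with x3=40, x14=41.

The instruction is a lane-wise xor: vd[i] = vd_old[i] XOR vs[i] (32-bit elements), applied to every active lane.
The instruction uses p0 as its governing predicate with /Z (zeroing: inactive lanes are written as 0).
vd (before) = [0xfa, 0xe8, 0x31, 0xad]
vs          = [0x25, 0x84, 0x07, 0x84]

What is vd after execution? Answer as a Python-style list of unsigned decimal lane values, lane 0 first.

128-bit reg / 32-bit elem → 4 lanes
p0[j] = (40+j < 41); true for j=0..0 → 1 lanes set
lane  0: xor(0xfa,0x25) ⇒ 0xdf
lane  1: tail/zero ⇒ 0x00
lane  2: tail/zero ⇒ 0x00
lane  3: tail/zero ⇒ 0x00

vd = [223, 0, 0, 0]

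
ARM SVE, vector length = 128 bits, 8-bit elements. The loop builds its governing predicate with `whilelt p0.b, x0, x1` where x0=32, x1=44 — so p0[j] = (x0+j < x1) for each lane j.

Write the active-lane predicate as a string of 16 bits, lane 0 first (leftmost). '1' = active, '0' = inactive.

lane count: 128 div 8 = 16
whilelt: lane j active iff 32+j < 44 → j < 12 → 12 active
bits (lane 0 leftmost): 1111111111110000

predicate = 1111111111110000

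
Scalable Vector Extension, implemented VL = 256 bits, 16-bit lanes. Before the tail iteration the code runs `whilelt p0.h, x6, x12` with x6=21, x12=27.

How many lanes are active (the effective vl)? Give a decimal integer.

vl = 6

256-bit reg / 16-bit elem → 16 lanes
p0[j] = (21+j < 27); true for j=0..5 → 6 lanes set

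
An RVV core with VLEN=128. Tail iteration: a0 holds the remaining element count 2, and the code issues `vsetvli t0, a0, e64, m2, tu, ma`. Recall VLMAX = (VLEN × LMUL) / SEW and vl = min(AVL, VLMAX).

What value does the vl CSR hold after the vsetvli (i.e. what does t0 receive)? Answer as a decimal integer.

vl = 2

VLMAX = (128 × 2) / 64 = 4 lanes
AVL=2 ≤ VLMAX=4, so vl = 2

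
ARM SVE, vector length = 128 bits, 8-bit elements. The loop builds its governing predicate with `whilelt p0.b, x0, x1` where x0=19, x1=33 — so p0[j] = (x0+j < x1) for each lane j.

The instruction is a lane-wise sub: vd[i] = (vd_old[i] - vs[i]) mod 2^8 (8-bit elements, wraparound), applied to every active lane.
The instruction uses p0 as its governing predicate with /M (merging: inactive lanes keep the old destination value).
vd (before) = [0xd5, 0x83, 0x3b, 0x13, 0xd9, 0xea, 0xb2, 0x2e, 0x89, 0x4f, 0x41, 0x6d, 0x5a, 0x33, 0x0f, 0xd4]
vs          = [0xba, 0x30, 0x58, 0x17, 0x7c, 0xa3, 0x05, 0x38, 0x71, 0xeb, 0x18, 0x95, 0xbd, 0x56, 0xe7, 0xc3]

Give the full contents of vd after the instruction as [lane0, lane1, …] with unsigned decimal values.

vd = [27, 83, 227, 252, 93, 71, 173, 246, 24, 100, 41, 216, 157, 221, 15, 212]

128-bit reg / 8-bit elem → 16 lanes
p0[j] = (19+j < 33); true for j=0..13 → 14 lanes set
[0] sub(0xd5,0xba) = 0x1b
[1] sub(0x83,0x30) = 0x53
[2] sub(0x3b,0x58) = 0xe3
[3] sub(0x13,0x17) = 0xfc
[4] sub(0xd9,0x7c) = 0x5d
[5] sub(0xea,0xa3) = 0x47
[6] sub(0xb2,0x05) = 0xad
[7] sub(0x2e,0x38) = 0xf6
[8] sub(0x89,0x71) = 0x18
[9] sub(0x4f,0xeb) = 0x64
[10] sub(0x41,0x18) = 0x29
[11] sub(0x6d,0x95) = 0xd8
[12] sub(0x5a,0xbd) = 0x9d
[13] sub(0x33,0x56) = 0xdd
[14] tail/keep = 0x0f
[15] tail/keep = 0xd4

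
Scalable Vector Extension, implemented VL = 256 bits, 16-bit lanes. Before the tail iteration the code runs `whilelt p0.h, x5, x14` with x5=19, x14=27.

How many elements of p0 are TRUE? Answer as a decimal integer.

lane count: 256 div 16 = 16
whilelt: lane j active iff 19+j < 27 → j < 8 → 8 active

vl = 8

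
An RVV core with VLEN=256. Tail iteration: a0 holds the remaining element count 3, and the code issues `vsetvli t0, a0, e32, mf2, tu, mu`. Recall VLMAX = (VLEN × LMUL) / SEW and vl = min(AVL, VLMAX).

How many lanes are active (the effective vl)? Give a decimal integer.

vl = 3

VLMAX = VLEN×LMUL/SEW = 256×1/2/32 = 4
vl ← min(3, 4) = 3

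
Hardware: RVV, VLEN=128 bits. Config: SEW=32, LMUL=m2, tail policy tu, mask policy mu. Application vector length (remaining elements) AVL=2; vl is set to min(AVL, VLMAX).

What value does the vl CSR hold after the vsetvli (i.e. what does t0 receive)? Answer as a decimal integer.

VLMAX = (128 × 2) / 32 = 8 lanes
AVL=2 ≤ VLMAX=8, so vl = 2

vl = 2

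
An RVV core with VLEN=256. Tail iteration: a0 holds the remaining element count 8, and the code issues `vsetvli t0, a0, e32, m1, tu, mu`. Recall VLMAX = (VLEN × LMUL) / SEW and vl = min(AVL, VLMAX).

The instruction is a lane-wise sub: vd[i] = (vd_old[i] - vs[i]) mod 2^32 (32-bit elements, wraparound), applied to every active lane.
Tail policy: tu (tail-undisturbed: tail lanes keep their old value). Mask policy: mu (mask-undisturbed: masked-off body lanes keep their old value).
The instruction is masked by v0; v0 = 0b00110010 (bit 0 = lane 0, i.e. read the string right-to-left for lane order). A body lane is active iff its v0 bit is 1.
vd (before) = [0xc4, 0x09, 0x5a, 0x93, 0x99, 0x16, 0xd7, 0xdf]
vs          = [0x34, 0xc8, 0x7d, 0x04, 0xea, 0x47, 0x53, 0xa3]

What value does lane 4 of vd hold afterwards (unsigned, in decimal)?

lanes per group: 256·1/32 = 8
vl = min(AVL, VLMAX) = min(8, 8) = 8
lane  0: mask-off/keep ⇒ 0xc4
lane  1: sub(0x09,0xc8) ⇒ 0xffffff41
lane  2: mask-off/keep ⇒ 0x5a
lane  3: mask-off/keep ⇒ 0x93
lane  4: sub(0x99,0xea) ⇒ 0xffffffaf
lane  5: sub(0x16,0x47) ⇒ 0xffffffcf
lane  6: mask-off/keep ⇒ 0xd7
lane  7: mask-off/keep ⇒ 0xdf

vd[4] = 4294967215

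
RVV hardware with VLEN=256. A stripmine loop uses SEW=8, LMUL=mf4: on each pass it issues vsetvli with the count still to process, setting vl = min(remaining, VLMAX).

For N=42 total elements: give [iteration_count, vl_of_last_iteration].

[iterations, last_vl] = [6, 2]

lanes per group: 256·1/4/8 = 8
42 elements at 8/iter → 6 passes, remainder 2 on the last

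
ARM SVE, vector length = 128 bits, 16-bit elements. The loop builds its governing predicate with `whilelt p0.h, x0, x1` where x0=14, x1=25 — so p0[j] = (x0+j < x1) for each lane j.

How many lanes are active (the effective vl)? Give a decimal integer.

vl = 8

lane count: 128 div 16 = 8
active while 14+j < 25, i.e. j ∈ [0,11) capped at 8 ⇒ 8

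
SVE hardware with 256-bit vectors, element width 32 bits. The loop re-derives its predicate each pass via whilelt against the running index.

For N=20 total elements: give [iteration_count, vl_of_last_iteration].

register lanes = 256/32 = 8
iterations = ceil(20/8) = 3; final-pass vl = 4

[iterations, last_vl] = [3, 4]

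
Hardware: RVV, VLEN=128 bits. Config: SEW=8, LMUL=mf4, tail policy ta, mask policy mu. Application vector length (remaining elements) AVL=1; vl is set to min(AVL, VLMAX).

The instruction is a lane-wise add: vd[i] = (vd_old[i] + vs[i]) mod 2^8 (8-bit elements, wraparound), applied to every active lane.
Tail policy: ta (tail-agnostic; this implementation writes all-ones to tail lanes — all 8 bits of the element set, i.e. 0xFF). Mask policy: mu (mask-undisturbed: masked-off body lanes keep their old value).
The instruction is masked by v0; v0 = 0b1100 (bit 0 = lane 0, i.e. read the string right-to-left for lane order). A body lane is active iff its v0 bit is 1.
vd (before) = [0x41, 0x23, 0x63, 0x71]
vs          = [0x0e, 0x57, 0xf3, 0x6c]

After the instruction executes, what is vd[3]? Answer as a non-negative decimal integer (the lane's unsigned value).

vd[3] = 255

VLMAX = (128 × 1/4) / 8 = 4 lanes
AVL=1 ≤ VLMAX=4, so vl = 1
lane  0: mask-off/keep ⇒ 0x41
lane  1: tail/ones ⇒ 0xff
lane  2: tail/ones ⇒ 0xff
lane  3: tail/ones ⇒ 0xff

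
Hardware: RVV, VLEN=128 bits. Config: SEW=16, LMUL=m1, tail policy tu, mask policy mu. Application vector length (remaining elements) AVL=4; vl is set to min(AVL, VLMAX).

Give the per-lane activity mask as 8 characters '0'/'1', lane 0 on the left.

VLMAX = VLEN×LMUL/SEW = 128×1/16 = 8
AVL=4 ≤ VLMAX=8, so vl = 4
bits (lane 0 leftmost): 11110000

predicate = 11110000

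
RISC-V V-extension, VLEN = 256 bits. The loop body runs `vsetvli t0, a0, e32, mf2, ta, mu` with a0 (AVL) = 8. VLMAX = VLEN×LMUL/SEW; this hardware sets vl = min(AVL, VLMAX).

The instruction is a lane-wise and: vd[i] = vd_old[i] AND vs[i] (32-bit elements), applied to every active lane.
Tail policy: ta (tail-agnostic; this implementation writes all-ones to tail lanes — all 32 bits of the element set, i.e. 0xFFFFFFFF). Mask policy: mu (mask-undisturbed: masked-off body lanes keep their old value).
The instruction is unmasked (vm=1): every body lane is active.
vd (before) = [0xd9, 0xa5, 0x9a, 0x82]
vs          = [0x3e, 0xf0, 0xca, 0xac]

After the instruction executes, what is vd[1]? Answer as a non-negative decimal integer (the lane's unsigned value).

VLMAX = VLEN×LMUL/SEW = 256×1/2/32 = 4
vl = min(AVL, VLMAX) = min(8, 4) = 4
  i=0: and(0xd9,0x3e) → 24
  i=1: and(0xa5,0xf0) → 160
  i=2: and(0x9a,0xca) → 138
  i=3: and(0x82,0xac) → 128

vd[1] = 160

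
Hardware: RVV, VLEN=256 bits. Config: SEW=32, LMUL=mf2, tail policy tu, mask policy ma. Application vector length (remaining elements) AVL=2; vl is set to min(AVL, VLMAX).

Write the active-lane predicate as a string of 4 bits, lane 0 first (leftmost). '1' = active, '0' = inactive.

lanes per group: 256·1/2/32 = 4
AVL=2 ≤ VLMAX=4, so vl = 2
bits (lane 0 leftmost): 1100

predicate = 1100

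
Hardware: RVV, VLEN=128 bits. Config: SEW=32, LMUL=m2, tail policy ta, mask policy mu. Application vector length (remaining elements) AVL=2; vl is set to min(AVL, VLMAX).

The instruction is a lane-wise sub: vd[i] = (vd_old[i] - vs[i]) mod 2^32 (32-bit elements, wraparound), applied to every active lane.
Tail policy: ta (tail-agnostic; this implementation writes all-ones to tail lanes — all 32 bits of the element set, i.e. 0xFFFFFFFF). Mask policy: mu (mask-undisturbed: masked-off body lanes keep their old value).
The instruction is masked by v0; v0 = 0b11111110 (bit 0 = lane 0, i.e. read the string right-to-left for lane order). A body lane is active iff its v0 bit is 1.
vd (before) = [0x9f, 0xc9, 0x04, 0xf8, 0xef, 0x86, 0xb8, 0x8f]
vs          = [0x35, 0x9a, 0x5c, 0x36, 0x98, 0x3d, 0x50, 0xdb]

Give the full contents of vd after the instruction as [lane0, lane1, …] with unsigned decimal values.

vd = [159, 47, 4294967295, 4294967295, 4294967295, 4294967295, 4294967295, 4294967295]

lanes per group: 128·2/32 = 8
vl ← min(2, 8) = 2
vd[0] mask-off/keep -> 0x9f
vd[1] sub(0xc9,0x9a) -> 0x2f
vd[2] tail/ones -> 0xffffffff
vd[3] tail/ones -> 0xffffffff
vd[4] tail/ones -> 0xffffffff
vd[5] tail/ones -> 0xffffffff
vd[6] tail/ones -> 0xffffffff
vd[7] tail/ones -> 0xffffffff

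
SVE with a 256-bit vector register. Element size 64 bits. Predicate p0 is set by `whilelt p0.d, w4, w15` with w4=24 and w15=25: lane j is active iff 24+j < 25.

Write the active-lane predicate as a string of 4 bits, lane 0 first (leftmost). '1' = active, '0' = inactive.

predicate = 1000

256-bit reg / 64-bit elem → 4 lanes
active while 24+j < 25, i.e. j ∈ [0,1) capped at 4 ⇒ 1
bits (lane 0 leftmost): 1000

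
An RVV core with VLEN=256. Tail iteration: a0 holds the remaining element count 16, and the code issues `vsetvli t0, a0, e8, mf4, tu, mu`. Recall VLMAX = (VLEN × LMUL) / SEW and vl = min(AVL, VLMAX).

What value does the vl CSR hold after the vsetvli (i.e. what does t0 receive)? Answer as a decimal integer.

VLMAX = (256 × 1/4) / 8 = 8 lanes
AVL=16 > VLMAX=8, so vl = 8

vl = 8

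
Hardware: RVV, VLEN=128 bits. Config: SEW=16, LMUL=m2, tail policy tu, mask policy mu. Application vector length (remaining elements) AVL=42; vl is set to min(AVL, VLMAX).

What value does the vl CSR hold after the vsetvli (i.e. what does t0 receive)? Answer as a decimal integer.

lanes per group: 128·2/16 = 16
vl ← min(42, 16) = 16

vl = 16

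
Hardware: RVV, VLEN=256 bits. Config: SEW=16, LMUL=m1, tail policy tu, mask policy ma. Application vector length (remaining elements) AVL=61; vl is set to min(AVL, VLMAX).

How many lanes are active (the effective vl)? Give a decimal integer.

VLMAX = (256 × 1) / 16 = 16 lanes
vl ← min(61, 16) = 16

vl = 16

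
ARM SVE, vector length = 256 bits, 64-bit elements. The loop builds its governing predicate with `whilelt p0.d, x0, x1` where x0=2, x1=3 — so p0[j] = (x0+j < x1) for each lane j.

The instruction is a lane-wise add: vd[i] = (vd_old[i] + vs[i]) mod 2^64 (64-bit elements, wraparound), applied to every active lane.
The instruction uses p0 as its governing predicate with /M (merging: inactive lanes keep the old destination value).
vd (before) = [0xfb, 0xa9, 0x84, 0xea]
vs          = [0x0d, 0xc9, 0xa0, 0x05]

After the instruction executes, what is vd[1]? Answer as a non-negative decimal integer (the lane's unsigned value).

vd[1] = 169

lane count: 256 div 64 = 4
p0[j] = (2+j < 3); true for j=0..0 → 1 lanes set
  i=0: add(0xfb,0x0d) → 264
  i=1: tail/keep → 169
  i=2: tail/keep → 132
  i=3: tail/keep → 234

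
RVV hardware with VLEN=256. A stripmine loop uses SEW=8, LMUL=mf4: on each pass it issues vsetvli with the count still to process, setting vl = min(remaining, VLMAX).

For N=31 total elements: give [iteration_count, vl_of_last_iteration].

[iterations, last_vl] = [4, 7]

VLMAX = VLEN×LMUL/SEW = 256×1/4/8 = 8
31 elements at 8/iter → 4 passes, remainder 7 on the last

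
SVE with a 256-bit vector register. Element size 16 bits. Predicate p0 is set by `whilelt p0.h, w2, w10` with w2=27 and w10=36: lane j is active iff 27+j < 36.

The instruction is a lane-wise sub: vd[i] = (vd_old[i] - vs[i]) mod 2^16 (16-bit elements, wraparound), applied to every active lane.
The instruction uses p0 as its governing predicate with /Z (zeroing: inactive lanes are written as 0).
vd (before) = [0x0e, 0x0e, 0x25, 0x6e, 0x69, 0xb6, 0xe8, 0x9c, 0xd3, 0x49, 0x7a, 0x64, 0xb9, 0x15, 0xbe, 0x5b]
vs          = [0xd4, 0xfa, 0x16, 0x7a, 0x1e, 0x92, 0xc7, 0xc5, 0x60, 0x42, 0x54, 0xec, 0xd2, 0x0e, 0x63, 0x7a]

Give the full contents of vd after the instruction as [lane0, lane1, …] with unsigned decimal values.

register lanes = 256/16 = 16
p0[j] = (27+j < 36); true for j=0..8 → 9 lanes set
[0] sub(0x0e,0xd4) = 0xff3a
[1] sub(0x0e,0xfa) = 0xff14
[2] sub(0x25,0x16) = 0x0f
[3] sub(0x6e,0x7a) = 0xfff4
[4] sub(0x69,0x1e) = 0x4b
[5] sub(0xb6,0x92) = 0x24
[6] sub(0xe8,0xc7) = 0x21
[7] sub(0x9c,0xc5) = 0xffd7
[8] sub(0xd3,0x60) = 0x73
[9] tail/zero = 0x00
[10] tail/zero = 0x00
[11] tail/zero = 0x00
[12] tail/zero = 0x00
[13] tail/zero = 0x00
[14] tail/zero = 0x00
[15] tail/zero = 0x00

vd = [65338, 65300, 15, 65524, 75, 36, 33, 65495, 115, 0, 0, 0, 0, 0, 0, 0]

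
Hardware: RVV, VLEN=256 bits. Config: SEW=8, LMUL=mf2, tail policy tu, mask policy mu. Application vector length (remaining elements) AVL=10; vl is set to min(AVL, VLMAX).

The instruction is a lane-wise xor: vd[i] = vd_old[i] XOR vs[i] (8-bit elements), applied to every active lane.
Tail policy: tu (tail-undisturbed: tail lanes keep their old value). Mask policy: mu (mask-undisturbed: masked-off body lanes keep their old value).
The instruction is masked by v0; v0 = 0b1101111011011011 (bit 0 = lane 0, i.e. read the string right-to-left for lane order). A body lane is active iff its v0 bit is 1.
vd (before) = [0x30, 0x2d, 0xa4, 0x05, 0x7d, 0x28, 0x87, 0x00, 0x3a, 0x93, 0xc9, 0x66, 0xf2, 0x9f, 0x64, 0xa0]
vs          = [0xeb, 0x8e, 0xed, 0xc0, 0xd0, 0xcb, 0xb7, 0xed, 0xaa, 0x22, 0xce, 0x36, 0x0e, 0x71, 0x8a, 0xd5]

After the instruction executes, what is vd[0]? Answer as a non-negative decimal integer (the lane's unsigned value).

lanes per group: 256·1/2/8 = 16
vl ← min(10, 16) = 10
lane  0: xor(0x30,0xeb) ⇒ 0xdb
lane  1: xor(0x2d,0x8e) ⇒ 0xa3
lane  2: mask-off/keep ⇒ 0xa4
lane  3: xor(0x05,0xc0) ⇒ 0xc5
lane  4: xor(0x7d,0xd0) ⇒ 0xad
lane  5: mask-off/keep ⇒ 0x28
lane  6: xor(0x87,0xb7) ⇒ 0x30
lane  7: xor(0x00,0xed) ⇒ 0xed
lane  8: mask-off/keep ⇒ 0x3a
lane  9: xor(0x93,0x22) ⇒ 0xb1
lane 10: tail/keep ⇒ 0xc9
lane 11: tail/keep ⇒ 0x66
lane 12: tail/keep ⇒ 0xf2
lane 13: tail/keep ⇒ 0x9f
lane 14: tail/keep ⇒ 0x64
lane 15: tail/keep ⇒ 0xa0

vd[0] = 219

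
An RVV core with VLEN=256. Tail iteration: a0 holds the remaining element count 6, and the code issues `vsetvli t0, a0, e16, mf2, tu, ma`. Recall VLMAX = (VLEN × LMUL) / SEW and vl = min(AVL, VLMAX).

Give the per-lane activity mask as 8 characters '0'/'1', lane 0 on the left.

predicate = 11111100

VLMAX = VLEN×LMUL/SEW = 256×1/2/16 = 8
vl = min(AVL, VLMAX) = min(6, 8) = 6
bits (lane 0 leftmost): 11111100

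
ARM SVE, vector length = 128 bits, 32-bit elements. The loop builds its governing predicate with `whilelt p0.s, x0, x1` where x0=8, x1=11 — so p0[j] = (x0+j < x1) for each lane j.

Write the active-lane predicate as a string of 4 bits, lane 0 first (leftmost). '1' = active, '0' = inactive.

predicate = 1110

lane count: 128 div 32 = 4
p0[j] = (8+j < 11); true for j=0..2 → 3 lanes set
bits (lane 0 leftmost): 1110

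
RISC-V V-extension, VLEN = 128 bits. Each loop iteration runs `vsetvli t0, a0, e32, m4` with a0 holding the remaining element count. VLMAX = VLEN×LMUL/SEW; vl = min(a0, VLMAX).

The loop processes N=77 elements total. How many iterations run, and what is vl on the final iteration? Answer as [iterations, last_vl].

VLMAX = VLEN×LMUL/SEW = 128×4/32 = 16
77 elements at 16/iter → 5 passes, remainder 13 on the last

[iterations, last_vl] = [5, 13]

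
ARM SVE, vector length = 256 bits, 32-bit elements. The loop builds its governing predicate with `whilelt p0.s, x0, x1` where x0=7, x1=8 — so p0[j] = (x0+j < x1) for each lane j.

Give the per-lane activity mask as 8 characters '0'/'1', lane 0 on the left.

lane count: 256 div 32 = 8
p0[j] = (7+j < 8); true for j=0..0 → 1 lanes set
bits (lane 0 leftmost): 10000000

predicate = 10000000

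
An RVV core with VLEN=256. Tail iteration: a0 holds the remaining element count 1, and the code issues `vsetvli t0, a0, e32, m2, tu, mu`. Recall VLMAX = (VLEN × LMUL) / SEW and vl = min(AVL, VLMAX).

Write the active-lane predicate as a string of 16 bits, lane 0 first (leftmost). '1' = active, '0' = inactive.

VLMAX = (256 × 2) / 32 = 16 lanes
vl ← min(1, 16) = 1
bits (lane 0 leftmost): 1000000000000000

predicate = 1000000000000000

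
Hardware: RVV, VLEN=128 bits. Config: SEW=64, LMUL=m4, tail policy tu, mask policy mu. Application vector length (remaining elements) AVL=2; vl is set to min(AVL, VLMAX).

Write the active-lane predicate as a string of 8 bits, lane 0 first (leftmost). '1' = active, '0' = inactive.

predicate = 11000000

VLMAX = VLEN×LMUL/SEW = 128×4/64 = 8
AVL=2 ≤ VLMAX=8, so vl = 2
bits (lane 0 leftmost): 11000000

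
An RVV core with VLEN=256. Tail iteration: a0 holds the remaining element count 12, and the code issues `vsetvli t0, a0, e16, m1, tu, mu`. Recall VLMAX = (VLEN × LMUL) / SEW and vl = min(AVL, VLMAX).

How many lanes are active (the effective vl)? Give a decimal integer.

VLMAX = VLEN×LMUL/SEW = 256×1/16 = 16
vl ← min(12, 16) = 12

vl = 12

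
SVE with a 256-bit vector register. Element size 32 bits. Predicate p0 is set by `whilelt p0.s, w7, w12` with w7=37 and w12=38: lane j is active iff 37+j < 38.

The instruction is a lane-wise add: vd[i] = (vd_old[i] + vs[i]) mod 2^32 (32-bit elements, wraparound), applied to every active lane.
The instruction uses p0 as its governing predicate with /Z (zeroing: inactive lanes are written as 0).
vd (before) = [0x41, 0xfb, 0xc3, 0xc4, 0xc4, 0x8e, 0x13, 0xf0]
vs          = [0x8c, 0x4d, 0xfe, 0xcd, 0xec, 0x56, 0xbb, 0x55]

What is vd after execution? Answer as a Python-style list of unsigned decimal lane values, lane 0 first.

vd = [205, 0, 0, 0, 0, 0, 0, 0]

lane count: 256 div 32 = 8
p0[j] = (37+j < 38); true for j=0..0 → 1 lanes set
[0] add(0x41,0x8c) = 0xcd
[1] tail/zero = 0x00
[2] tail/zero = 0x00
[3] tail/zero = 0x00
[4] tail/zero = 0x00
[5] tail/zero = 0x00
[6] tail/zero = 0x00
[7] tail/zero = 0x00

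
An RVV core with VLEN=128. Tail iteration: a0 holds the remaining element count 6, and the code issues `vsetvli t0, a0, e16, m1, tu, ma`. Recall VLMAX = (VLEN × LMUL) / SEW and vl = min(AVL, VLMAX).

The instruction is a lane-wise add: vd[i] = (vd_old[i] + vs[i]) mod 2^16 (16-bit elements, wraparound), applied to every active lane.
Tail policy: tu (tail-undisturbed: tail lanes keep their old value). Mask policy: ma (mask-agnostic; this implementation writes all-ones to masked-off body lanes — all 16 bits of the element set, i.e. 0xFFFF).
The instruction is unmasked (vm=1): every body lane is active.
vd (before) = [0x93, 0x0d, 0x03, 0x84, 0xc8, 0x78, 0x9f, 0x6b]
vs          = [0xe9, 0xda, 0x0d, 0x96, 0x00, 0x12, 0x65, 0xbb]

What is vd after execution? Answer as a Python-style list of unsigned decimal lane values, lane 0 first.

vd = [380, 231, 16, 282, 200, 138, 159, 107]

lanes per group: 128·1/16 = 8
AVL=6 ≤ VLMAX=8, so vl = 6
lane  0: add(0x93,0xe9) ⇒ 0x17c
lane  1: add(0x0d,0xda) ⇒ 0xe7
lane  2: add(0x03,0x0d) ⇒ 0x10
lane  3: add(0x84,0x96) ⇒ 0x11a
lane  4: add(0xc8,0x00) ⇒ 0xc8
lane  5: add(0x78,0x12) ⇒ 0x8a
lane  6: tail/keep ⇒ 0x9f
lane  7: tail/keep ⇒ 0x6b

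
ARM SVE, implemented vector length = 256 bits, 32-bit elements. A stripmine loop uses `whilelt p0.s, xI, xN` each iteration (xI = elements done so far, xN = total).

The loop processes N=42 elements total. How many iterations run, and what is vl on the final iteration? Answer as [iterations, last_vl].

256-bit reg / 32-bit elem → 8 lanes
42 elements at 8/iter → 6 passes, remainder 2 on the last

[iterations, last_vl] = [6, 2]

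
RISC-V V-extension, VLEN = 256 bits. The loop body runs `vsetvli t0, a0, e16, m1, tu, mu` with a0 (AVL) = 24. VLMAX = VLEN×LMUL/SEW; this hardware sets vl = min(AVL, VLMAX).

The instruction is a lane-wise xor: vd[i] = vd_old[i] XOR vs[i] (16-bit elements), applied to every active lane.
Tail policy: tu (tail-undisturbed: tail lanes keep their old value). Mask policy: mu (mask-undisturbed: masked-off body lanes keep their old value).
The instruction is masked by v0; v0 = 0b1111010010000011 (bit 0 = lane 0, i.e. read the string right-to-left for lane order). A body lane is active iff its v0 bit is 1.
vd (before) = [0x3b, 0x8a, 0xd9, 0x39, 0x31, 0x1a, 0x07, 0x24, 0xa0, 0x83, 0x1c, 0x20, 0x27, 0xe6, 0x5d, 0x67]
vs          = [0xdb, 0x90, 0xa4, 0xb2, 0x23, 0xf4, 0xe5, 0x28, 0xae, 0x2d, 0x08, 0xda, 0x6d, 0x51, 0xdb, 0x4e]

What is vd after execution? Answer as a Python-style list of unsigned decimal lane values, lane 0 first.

VLMAX = VLEN×LMUL/SEW = 256×1/16 = 16
vl = min(AVL, VLMAX) = min(24, 16) = 16
vd[0] xor(0x3b,0xdb) -> 0xe0
vd[1] xor(0x8a,0x90) -> 0x1a
vd[2] mask-off/keep -> 0xd9
vd[3] mask-off/keep -> 0x39
vd[4] mask-off/keep -> 0x31
vd[5] mask-off/keep -> 0x1a
vd[6] mask-off/keep -> 0x07
vd[7] xor(0x24,0x28) -> 0x0c
vd[8] mask-off/keep -> 0xa0
vd[9] mask-off/keep -> 0x83
vd[10] xor(0x1c,0x08) -> 0x14
vd[11] mask-off/keep -> 0x20
vd[12] xor(0x27,0x6d) -> 0x4a
vd[13] xor(0xe6,0x51) -> 0xb7
vd[14] xor(0x5d,0xdb) -> 0x86
vd[15] xor(0x67,0x4e) -> 0x29

vd = [224, 26, 217, 57, 49, 26, 7, 12, 160, 131, 20, 32, 74, 183, 134, 41]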